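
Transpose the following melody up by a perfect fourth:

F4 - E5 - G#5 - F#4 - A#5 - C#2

Bb4 A5 C#6 B4 D#6 F#2

F4 to Bb4
E5 to A5
G#5 to C#6
F#4 to B4
A#5 to D#6
C#2 to F#2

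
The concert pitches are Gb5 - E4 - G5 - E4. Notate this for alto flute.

Cb6 A4 C6 A4

The alto flute sounds a perfect fourth below written, so the written part must be a perfect fourth above concert — transpose each note up.
Gb5 becomes Cb6
E4 becomes A4
G5 becomes C6
E4 becomes A4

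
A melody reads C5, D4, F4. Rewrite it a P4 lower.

G4 A3 C4

C5 -> G4
D4 -> A3
F4 -> C4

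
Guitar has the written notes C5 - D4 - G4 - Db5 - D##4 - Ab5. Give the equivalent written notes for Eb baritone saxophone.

A5 B4 E5 Bb5 B##4 F6

First find concert pitch: the guitar sounds a perfect octave below written, so C5 D4 G4 Db5 D##4 Ab5 sounds C4 D3 G3 Db4 D##3 Ab4.
Then write for Eb baritone saxophone: it sounds a major thirteenth below written, so the part must be a major thirteenth above concert.
C4 → A5
D3 → B4
G3 → E5
Db4 → Bb5
D##3 → B##4
Ab4 → F6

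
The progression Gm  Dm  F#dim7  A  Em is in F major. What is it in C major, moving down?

Dm Am C#dim7 E Bm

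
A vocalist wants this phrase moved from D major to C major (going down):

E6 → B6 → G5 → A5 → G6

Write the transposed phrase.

D6 A6 F5 G5 F6

D major to C major down is a major second, so every note moves down by that interval.
E6 -> D6
B6 -> A6
G5 -> F5
A5 -> G5
G6 -> F6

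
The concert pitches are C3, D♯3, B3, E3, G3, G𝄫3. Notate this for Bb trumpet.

D3 E#3 C#4 F#3 A3 Abb3

Written C4 sounds as Bb3 on the Bb trumpet, so concert pitches are written a major second up.
C3 becomes D3
D#3 becomes E#3
B3 becomes C#4
E3 becomes F#3
G3 becomes A3
Gbb3 becomes Abb3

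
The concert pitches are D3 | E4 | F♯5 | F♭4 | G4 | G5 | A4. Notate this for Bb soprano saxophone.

E3 F#4 G#5 Gb4 A4 A5 B4

Written C4 sounds as Bb3 on the Bb soprano saxophone, so concert pitches are written a major second up.
D3 -> E3
E4 -> F#4
F#5 -> G#5
Fb4 -> Gb4
G4 -> A4
G5 -> A5
A4 -> B4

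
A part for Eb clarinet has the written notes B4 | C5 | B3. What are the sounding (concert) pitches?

D5 Eb5 D4

Written C4 on the Eb clarinet sounds as Eb4, a minor third higher; apply that shift to every note.
B4 -> D5
C5 -> Eb5
B3 -> D4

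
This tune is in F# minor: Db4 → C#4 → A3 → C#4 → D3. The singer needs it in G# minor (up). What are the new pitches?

Eb4 D#4 B3 D#4 E3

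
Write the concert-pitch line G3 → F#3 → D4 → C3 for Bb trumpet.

A3 G#3 E4 D3

The Bb trumpet sounds a major second below written, so the written part must be a major second above concert — transpose each note up.
G3 becomes A3
F#3 becomes G#3
D4 becomes E4
C3 becomes D3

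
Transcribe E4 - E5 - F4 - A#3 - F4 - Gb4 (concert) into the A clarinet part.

Written C4 sounds as A3 on the A clarinet, so concert pitches are written a minor third up.
E4 becomes G4
E5 becomes G5
F4 becomes Ab4
A#3 becomes C#4
F4 becomes Ab4
Gb4 becomes Bbb4

G4 G5 Ab4 C#4 Ab4 Bbb4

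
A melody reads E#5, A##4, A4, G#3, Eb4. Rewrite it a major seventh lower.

E#5 -> F#4
A##4 -> B#3
A4 -> Bb3
G#3 -> A2
Eb4 -> Fb3

F#4 B#3 Bb3 A2 Fb3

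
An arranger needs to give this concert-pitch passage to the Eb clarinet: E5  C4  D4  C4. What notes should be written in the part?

C#5 A3 B3 A3

Written C4 sounds as Eb4 on the Eb clarinet, so concert pitches are written a minor third down.
E5 to C#5
C4 to A3
D4 to B3
C4 to A3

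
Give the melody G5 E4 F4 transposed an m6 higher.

Eb6 C5 Db5

A minor sixth up from G5 gives Eb6.
E4 up a minor sixth is C5.
F4: a sixth up reaches D, and 8 semitones makes it Db5.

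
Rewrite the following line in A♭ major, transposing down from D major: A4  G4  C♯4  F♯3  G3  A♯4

Eb4 Db4 G3 C3 Db3 E4

D major to A♭ major down is an augmented fourth, so every note moves down by that interval.
A4 → Eb4
G4 → Db4
C#4 → G3
F#3 → C3
G3 → Db3
A#4 → E4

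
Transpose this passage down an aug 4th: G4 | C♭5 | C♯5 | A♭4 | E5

G4 becomes Db4
Cb5 becomes Gbb4
C#5 becomes G4
Ab4 becomes Ebb4
E5 becomes Bb4

Db4 Gbb4 G4 Ebb4 Bb4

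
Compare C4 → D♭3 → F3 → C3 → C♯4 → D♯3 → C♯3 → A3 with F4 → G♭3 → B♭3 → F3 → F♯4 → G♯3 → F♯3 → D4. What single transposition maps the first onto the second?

Take the first pair: C4 → F4. C to F spans 4 letter names, so the interval is some kind of fourth.
C4 to F4 is 5 semitones, which makes it a perfect fourth; the second version is higher, so the direction is up.
Checking another pair — A3 → D4 — gives the same interval.

up a perfect fourth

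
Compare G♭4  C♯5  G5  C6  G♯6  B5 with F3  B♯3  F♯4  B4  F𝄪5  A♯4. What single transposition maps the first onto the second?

down a minor ninth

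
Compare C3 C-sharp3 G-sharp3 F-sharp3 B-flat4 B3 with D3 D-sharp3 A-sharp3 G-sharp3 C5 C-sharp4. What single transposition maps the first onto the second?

up a major second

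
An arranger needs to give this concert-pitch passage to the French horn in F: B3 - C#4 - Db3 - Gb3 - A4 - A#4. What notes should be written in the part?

F#4 G#4 Ab3 Db4 E5 E#5

The French horn in F sounds a perfect fifth below written, so the written part must be a perfect fifth above concert — transpose each note up.
B3 becomes F#4
C#4 becomes G#4
Db3 becomes Ab3
Gb3 becomes Db4
A4 becomes E5
A#4 becomes E#5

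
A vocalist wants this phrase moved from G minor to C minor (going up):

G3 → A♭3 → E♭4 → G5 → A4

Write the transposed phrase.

C4 Db4 Ab4 C6 D5

From G up to C is a perfect fourth; apply that to each pitch.
G3 to C4
Ab3 to Db4
Eb4 to Ab4
G5 to C6
A4 to D5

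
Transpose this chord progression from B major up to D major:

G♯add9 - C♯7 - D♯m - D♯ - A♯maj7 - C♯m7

B major up to D major is a minor third; each chord root moves by that interval while the quality stays the same.
G♯add9: root G♯ up a minor third → B, giving Badd9.
C♯7: root C♯ up a minor third → E, giving E7.
D♯m: root D♯ up a minor third → F#, giving F#m.
D♯: root D♯ up a minor third → F#, giving F#.
A♯maj7: root A♯ up a minor third → C#, giving C#maj7.
C♯m7: root C♯ up a minor third → E, giving Em7.

Badd9 E7 F#m F# C#maj7 Em7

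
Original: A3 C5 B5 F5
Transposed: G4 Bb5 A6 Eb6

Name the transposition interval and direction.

up a minor seventh

Take the first pair: A3 → G4. A to G spans 7 letter names, so the interval is some kind of seventh.
A3 to G4 is 10 semitones, which makes it a minor seventh; the second version is higher, so the direction is up.
Checking another pair — F5 → Eb6 — gives the same interval.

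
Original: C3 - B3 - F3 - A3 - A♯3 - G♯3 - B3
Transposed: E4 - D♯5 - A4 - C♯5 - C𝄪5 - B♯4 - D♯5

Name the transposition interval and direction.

up a major tenth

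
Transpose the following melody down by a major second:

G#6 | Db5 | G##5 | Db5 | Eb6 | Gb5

F#6 Cb5 F##5 Cb5 Db6 Fb5

A major second down from G#6 gives F#6.
A major second down from Db5 gives Cb5.
A major second down from G##5 gives F##5.
A major second down from Db5 gives Cb5.
Eb6: a second down reaches D, and 2 semitones makes it Db6.
Gb5 down a major second is Fb5.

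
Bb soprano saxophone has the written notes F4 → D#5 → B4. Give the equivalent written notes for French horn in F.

Bb4 G#5 E5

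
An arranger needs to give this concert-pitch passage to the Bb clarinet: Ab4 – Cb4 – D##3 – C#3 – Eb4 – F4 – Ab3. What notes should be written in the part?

Bb4 Db4 E##3 D#3 F4 G4 Bb3

The Bb clarinet sounds a major second below written, so the written part must be a major second above concert — transpose each note up.
Ab4 becomes Bb4
Cb4 becomes Db4
D##3 becomes E##3
C#3 becomes D#3
Eb4 becomes F4
F4 becomes G4
Ab3 becomes Bb3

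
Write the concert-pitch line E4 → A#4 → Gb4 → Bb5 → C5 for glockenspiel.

E2 A#2 Gb2 Bb3 C3

The glockenspiel sounds a perfect fifteenth above written, so the written part must be a perfect fifteenth below concert — transpose each note down.
E4 becomes E2
A#4 becomes A#2
Gb4 becomes Gb2
Bb5 becomes Bb3
C5 becomes C3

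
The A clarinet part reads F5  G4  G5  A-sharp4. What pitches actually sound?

D5 E4 E5 F##4

Written C4 on the A clarinet sounds as A3, a minor third lower; apply that shift to every note.
F5 → D5
G4 → E4
G5 → E5
A#4 → F##4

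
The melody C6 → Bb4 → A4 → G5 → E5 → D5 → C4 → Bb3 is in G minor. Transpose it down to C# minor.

From G down to C# is a diminished fifth; apply that to each pitch.
C6 -> F#5
Bb4 -> E4
A4 -> D#4
G5 -> C#5
E5 -> A#4
D5 -> G#4
C4 -> F#3
Bb3 -> E3

F#5 E4 D#4 C#5 A#4 G#4 F#3 E3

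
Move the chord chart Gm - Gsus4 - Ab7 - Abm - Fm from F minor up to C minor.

Dm Dsus4 Eb7 Ebm Cm

F minor up to C minor is a perfect fifth; each chord root moves by that interval while the quality stays the same.
Gm: root G up a perfect fifth → D, giving Dm.
Gsus4: root G up a perfect fifth → D, giving Dsus4.
Ab7: root Ab up a perfect fifth → Eb, giving Eb7.
Abm: root Ab up a perfect fifth → Eb, giving Ebm.
Fm: root F up a perfect fifth → C, giving Cm.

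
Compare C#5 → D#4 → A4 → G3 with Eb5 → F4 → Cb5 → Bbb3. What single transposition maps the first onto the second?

Take the first pair: C#5 → Eb5. C to E spans 3 letter names, so the interval is some kind of third.
C#5 to Eb5 is 2 semitones, which makes it a diminished third; the second version is higher, so the direction is up.
Checking another pair — G3 → Bbb3 — gives the same interval.

up a diminished third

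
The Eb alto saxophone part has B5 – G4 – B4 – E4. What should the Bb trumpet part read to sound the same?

First find concert pitch: the Eb alto saxophone sounds a major sixth below written, so B5 G4 B4 E4 sounds D5 Bb3 D4 G3.
Then write for Bb trumpet: it sounds a major second below written, so the part must be a major second above concert.
D5 → E5
Bb3 → C4
D4 → E4
G3 → A3

E5 C4 E4 A3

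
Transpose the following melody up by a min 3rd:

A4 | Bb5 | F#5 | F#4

C5 Db6 A5 A4

A4 -> C5
Bb5 -> Db6
F#5 -> A5
F#4 -> A4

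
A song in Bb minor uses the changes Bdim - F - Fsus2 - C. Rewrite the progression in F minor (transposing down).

Bb minor down to F minor is a perfect fourth; each chord root moves by that interval while the quality stays the same.
Bdim: root B down a perfect fourth → F#, giving F#dim.
F: root F down a perfect fourth → C, giving C.
Fsus2: root F down a perfect fourth → C, giving Csus2.
C: root C down a perfect fourth → G, giving G.

F#dim C Csus2 G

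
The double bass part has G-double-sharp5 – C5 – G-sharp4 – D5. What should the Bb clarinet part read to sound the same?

First find concert pitch: the double bass sounds a perfect octave below written, so G-double-sharp5 C5 G-sharp4 D5 sounds G##4 C4 G#3 D4.
Then write for Bb clarinet: it sounds a major second below written, so the part must be a major second above concert.
G##4 → A##4
C4 → D4
G#3 → A#3
D4 → E4

A##4 D4 A#3 E4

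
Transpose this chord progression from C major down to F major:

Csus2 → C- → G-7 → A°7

Fsus2 F- C-7 D°7

C major down to F major is a perfect fifth; each chord root moves by that interval while the quality stays the same.
Csus2: root C down a perfect fifth → F, giving Fsus2.
C-: root C down a perfect fifth → F, giving F-.
G-7: root G down a perfect fifth → C, giving C-7.
A°7: root A down a perfect fifth → D, giving D°7.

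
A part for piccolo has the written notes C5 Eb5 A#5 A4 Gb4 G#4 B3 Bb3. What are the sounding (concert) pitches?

C6 Eb6 A#6 A5 Gb5 G#5 B4 Bb4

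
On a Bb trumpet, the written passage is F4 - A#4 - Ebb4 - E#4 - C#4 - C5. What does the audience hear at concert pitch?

Eb4 G#4 Dbb4 D#4 B3 Bb4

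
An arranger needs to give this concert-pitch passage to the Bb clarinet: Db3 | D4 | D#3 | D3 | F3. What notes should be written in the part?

Eb3 E4 E#3 E3 G3

The Bb clarinet sounds a major second below written, so the written part must be a major second above concert — transpose each note up.
Db3 -> Eb3
D4 -> E4
D#3 -> E#3
D3 -> E3
F3 -> G3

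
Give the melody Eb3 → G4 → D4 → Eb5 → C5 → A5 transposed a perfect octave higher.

Eb3 up a perfect octave is Eb4.
G4: an octave up reaches G, and 12 semitones makes it G5.
D4: an octave up reaches D, and 12 semitones makes it D5.
A perfect octave up from Eb5 gives Eb6.
A perfect octave up from C5 gives C6.
A perfect octave up from A5 gives A6.

Eb4 G5 D5 Eb6 C6 A6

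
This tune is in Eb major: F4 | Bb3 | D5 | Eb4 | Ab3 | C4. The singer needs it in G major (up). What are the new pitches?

Eb major to G major up is a major third, so every note moves up by that interval.
F4 becomes A4
Bb3 becomes D4
D5 becomes F#5
Eb4 becomes G4
Ab3 becomes C4
C4 becomes E4

A4 D4 F#5 G4 C4 E4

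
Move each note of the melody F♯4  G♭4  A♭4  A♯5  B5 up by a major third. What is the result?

A#4 Bb4 C5 C##6 D#6

F#4: a third up reaches A, and 4 semitones makes it A#4.
Gb4: a third up reaches B, and 4 semitones makes it Bb4.
A major third up from Ab4 gives C5.
A#5 up a major third is C##6.
A major third up from B5 gives D#6.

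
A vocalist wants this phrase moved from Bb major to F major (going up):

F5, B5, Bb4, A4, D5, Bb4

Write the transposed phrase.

C6 F#6 F5 E5 A5 F5

Bb major to F major up is a perfect fifth, so every note moves up by that interval.
F5 becomes C6
B5 becomes F#6
Bb4 becomes F5
A4 becomes E5
D5 becomes A5
Bb4 becomes F5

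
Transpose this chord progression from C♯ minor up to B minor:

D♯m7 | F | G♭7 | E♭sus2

C#m7 Eb Fb7 Dbsus2

C♯ minor up to B minor is a minor seventh; each chord root moves by that interval while the quality stays the same.
D♯m7: root D♯ up a minor seventh → C#, giving C#m7.
F: root F up a minor seventh → Eb, giving Eb.
G♭7: root G♭ up a minor seventh → Fb, giving Fb7.
E♭sus2: root E♭ up a minor seventh → Db, giving Dbsus2.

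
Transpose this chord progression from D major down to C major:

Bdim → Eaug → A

D major down to C major is a major second; each chord root moves by that interval while the quality stays the same.
Bdim: root B down a major second → A, giving Adim.
Eaug: root E down a major second → D, giving Daug.
A: root A down a major second → G, giving G.

Adim Daug G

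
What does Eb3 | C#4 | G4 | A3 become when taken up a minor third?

Eb3 up a minor third is Gb3.
C#4: a third up reaches E, and 3 semitones makes it E4.
G4 up a minor third is Bb4.
A3 up a minor third is C4.

Gb3 E4 Bb4 C4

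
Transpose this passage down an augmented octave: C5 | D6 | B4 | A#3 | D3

C5: an octave down reaches C, and 13 semitones makes it Cb4.
D6 down an augmented octave is Db5.
B4 down an augmented octave is Bb3.
A#3 down an augmented octave is A2.
An augmented octave down from D3 gives Db2.

Cb4 Db5 Bb3 A2 Db2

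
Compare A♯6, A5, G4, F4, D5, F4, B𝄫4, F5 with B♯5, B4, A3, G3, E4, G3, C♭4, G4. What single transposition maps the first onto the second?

down a minor seventh

Take the first pair: A#6 → B#5. A to B spans 7 letter names, so the interval is some kind of seventh.
B#5 to A#6 is 10 semitones, which makes it a minor seventh; the second version is lower, so the direction is down.
Checking another pair — F5 → G4 — gives the same interval.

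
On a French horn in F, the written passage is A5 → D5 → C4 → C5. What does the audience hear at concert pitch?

The French horn in F sounds a perfect fifth below written, so transpose each written note down a perfect fifth.
A5 gives D5
D5 gives G4
C4 gives F3
C5 gives F4

D5 G4 F3 F4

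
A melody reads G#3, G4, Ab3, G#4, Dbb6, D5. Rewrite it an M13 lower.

B1 Bb2 Cb2 B2 Fbb4 F3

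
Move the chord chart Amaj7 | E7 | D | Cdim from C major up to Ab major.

C major up to Ab major is a minor sixth; each chord root moves by that interval while the quality stays the same.
Amaj7: root A up a minor sixth → F, giving Fmaj7.
E7: root E up a minor sixth → C, giving C7.
D: root D up a minor sixth → Bb, giving Bb.
Cdim: root C up a minor sixth → Ab, giving Abdim.

Fmaj7 C7 Bb Abdim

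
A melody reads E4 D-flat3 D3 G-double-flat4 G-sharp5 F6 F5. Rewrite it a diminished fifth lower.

A#3 G2 G#2 Cb4 C##5 B5 B4

E4 -> A#3
Db3 -> G2
D3 -> G#2
Gbb4 -> Cb4
G#5 -> C##5
F6 -> B5
F5 -> B4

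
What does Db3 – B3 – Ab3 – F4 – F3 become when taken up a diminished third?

Fbb3 Db4 Cbb4 Abb4 Abb3

Db3: a third up reaches F, and 2 semitones makes it Fbb3.
B3 up a diminished third is Db4.
Ab3 up a diminished third is Cbb4.
F4: a third up reaches A, and 2 semitones makes it Abb4.
F3: a third up reaches A, and 2 semitones makes it Abb3.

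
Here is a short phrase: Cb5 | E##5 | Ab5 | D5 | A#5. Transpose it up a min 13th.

Abb6 C##7 Fb7 Bb6 F#7

Cb5: a thirteenth up reaches A, and 20 semitones makes it Abb6.
E##5 up a minor thirteenth is C##7.
A minor thirteenth up from Ab5 gives Fb7.
D5: a thirteenth up reaches B, and 20 semitones makes it Bb6.
A#5: a thirteenth up reaches F, and 20 semitones makes it F#7.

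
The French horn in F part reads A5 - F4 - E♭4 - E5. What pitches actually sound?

The French horn in F sounds a perfect fifth below written, so transpose each written note down a perfect fifth.
A5 gives D5
F4 gives Bb3
Eb4 gives Ab3
E5 gives A4

D5 Bb3 Ab3 A4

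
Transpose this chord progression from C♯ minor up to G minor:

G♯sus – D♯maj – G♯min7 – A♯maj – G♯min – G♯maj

Dsus Amaj Dmin7 Emaj Dmin Dmaj

C♯ minor up to G minor is a diminished fifth; each chord root moves by that interval while the quality stays the same.
G♯sus: root G♯ up a diminished fifth → D, giving Dsus.
D♯maj: root D♯ up a diminished fifth → A, giving Amaj.
G♯min7: root G♯ up a diminished fifth → D, giving Dmin7.
A♯maj: root A♯ up a diminished fifth → E, giving Emaj.
G♯min: root G♯ up a diminished fifth → D, giving Dmin.
G♯maj: root G♯ up a diminished fifth → D, giving Dmaj.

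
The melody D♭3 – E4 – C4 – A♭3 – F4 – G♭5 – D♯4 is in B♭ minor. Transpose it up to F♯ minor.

A3 B#4 G#4 E4 C#5 D6 A##4

From B♭ up to F♯ is an augmented fifth; apply that to each pitch.
Db3 gives A3
E4 gives B#4
C4 gives G#4
Ab3 gives E4
F4 gives C#5
Gb5 gives D6
D#4 gives A##4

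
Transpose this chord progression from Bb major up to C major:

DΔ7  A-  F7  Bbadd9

EΔ7 B- G7 Cadd9

Bb major up to C major is a major second; each chord root moves by that interval while the quality stays the same.
DΔ7: root D up a major second → E, giving EΔ7.
A-: root A up a major second → B, giving B-.
F7: root F up a major second → G, giving G7.
Bbadd9: root Bb up a major second → C, giving Cadd9.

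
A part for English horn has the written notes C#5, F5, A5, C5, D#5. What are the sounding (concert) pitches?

Written C4 on the English horn sounds as F3, a perfect fifth lower; apply that shift to every note.
C#5 → F#4
F5 → Bb4
A5 → D5
C5 → F4
D#5 → G#4

F#4 Bb4 D5 F4 G#4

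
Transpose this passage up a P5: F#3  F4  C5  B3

F#3 becomes C#4
F4 becomes C5
C5 becomes G5
B3 becomes F#4

C#4 C5 G5 F#4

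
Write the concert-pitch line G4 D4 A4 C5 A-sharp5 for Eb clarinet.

The Eb clarinet sounds a minor third above written, so the written part must be a minor third below concert — transpose each note down.
G4 → E4
D4 → B3
A4 → F#4
C5 → A4
A#5 → F##5

E4 B3 F#4 A4 F##5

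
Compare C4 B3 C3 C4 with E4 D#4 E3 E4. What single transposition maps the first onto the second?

up a major third

From C4 to E4 is 3 letter names — a third of some quality.
C4 to E4 is 4 semitones, which makes it a major third; the second version is higher, so the direction is up.
Checking another pair — C4 → E4 — gives the same interval.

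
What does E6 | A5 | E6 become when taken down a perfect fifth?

E6 down a perfect fifth is A5.
A5: a fifth down reaches D, and 7 semitones makes it D5.
E6: a fifth down reaches A, and 7 semitones makes it A5.

A5 D5 A5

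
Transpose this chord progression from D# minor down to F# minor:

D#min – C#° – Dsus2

D# minor down to F# minor is a major sixth; each chord root moves by that interval while the quality stays the same.
D#min: root D# down a major sixth → F#, giving F#min.
C#°: root C# down a major sixth → E, giving E°.
Dsus2: root D down a major sixth → F, giving Fsus2.

F#min E° Fsus2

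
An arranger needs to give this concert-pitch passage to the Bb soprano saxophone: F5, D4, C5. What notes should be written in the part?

G5 E4 D5

The Bb soprano saxophone sounds a major second below written, so the written part must be a major second above concert — transpose each note up.
F5 gives G5
D4 gives E4
C5 gives D5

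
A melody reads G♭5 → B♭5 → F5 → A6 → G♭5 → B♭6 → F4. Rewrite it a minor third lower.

Eb5 G5 D5 F#6 Eb5 G6 D4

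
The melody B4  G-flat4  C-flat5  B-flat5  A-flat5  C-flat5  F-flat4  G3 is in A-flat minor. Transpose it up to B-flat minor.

A-flat minor to B-flat minor up is a major second, so every note moves up by that interval.
B4 gives C#5
Gb4 gives Ab4
Cb5 gives Db5
Bb5 gives C6
Ab5 gives Bb5
Cb5 gives Db5
Fb4 gives Gb4
G3 gives A3

C#5 Ab4 Db5 C6 Bb5 Db5 Gb4 A3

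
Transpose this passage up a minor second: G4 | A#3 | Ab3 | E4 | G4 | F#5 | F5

Ab4 B3 Bbb3 F4 Ab4 G5 Gb5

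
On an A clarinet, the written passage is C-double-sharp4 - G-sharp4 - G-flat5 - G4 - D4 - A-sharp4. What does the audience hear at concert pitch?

Written C4 on the A clarinet sounds as A3, a minor third lower; apply that shift to every note.
C##4 -> A##3
G#4 -> E#4
Gb5 -> Eb5
G4 -> E4
D4 -> B3
A#4 -> F##4

A##3 E#4 Eb5 E4 B3 F##4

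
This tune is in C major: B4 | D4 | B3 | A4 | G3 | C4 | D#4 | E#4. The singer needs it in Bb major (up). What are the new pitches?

A5 C5 A4 G5 F4 Bb4 C#5 D#5

C major to Bb major up is a minor seventh, so every note moves up by that interval.
B4 to A5
D4 to C5
B3 to A4
A4 to G5
G3 to F4
C4 to Bb4
D#4 to C#5
E#4 to D#5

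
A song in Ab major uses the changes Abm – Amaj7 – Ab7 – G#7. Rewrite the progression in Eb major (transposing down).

Ab major down to Eb major is a perfect fourth; each chord root moves by that interval while the quality stays the same.
Abm: root Ab down a perfect fourth → Eb, giving Ebm.
Amaj7: root A down a perfect fourth → E, giving Emaj7.
Ab7: root Ab down a perfect fourth → Eb, giving Eb7.
G#7: root G# down a perfect fourth → D#, giving D#7.

Ebm Emaj7 Eb7 D#7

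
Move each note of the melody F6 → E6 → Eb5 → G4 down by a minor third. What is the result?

F6 gives D6
E6 gives C#6
Eb5 gives C5
G4 gives E4

D6 C#6 C5 E4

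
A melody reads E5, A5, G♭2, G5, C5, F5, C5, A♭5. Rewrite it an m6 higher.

C6 F6 Ebb3 Eb6 Ab5 Db6 Ab5 Fb6

E5 up a minor sixth is C6.
A5 up a minor sixth is F6.
Gb2: a sixth up reaches E, and 8 semitones makes it Ebb3.
G5 up a minor sixth is Eb6.
C5: a sixth up reaches A, and 8 semitones makes it Ab5.
F5: a sixth up reaches D, and 8 semitones makes it Db6.
A minor sixth up from C5 gives Ab5.
A minor sixth up from Ab5 gives Fb6.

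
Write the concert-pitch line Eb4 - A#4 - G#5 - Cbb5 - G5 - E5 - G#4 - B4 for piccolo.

Written C4 sounds as C5 on the piccolo, so concert pitches are written a perfect octave down.
Eb4 → Eb3
A#4 → A#3
G#5 → G#4
Cbb5 → Cbb4
G5 → G4
E5 → E4
G#4 → G#3
B4 → B3

Eb3 A#3 G#4 Cbb4 G4 E4 G#3 B3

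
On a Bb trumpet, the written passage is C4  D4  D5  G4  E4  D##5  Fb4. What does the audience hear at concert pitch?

Bb3 C4 C5 F4 D4 C##5 Ebb4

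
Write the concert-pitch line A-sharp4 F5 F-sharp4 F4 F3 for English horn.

E#5 C6 C#5 C5 C4

Written C4 sounds as F3 on the English horn, so concert pitches are written a perfect fifth up.
A#4 to E#5
F5 to C6
F#4 to C#5
F4 to C5
F3 to C4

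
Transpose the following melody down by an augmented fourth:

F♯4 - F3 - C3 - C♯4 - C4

C4 Cb3 Gb2 G3 Gb3

F#4 down an augmented fourth is C4.
An augmented fourth down from F3 gives Cb3.
C3: a fourth down reaches G, and 6 semitones makes it Gb2.
C#4 down an augmented fourth is G3.
C4: a fourth down reaches G, and 6 semitones makes it Gb3.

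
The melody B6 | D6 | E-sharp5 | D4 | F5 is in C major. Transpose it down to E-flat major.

C major to E-flat major down is a major sixth, so every note moves down by that interval.
B6 to D6
D6 to F5
E#5 to G#4
D4 to F3
F5 to Ab4

D6 F5 G#4 F3 Ab4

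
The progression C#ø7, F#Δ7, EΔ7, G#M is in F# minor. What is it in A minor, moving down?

Eø7 AΔ7 GΔ7 BM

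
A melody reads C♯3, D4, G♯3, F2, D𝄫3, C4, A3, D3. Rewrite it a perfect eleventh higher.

F#4 G5 C#5 Bb3 Gbb4 F5 D5 G4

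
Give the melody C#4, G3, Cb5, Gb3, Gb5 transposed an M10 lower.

C#4 down a major tenth is A2.
A major tenth down from G3 gives Eb2.
Cb5 down a major tenth is Abb3.
Gb3 down a major tenth is Ebb2.
Gb5: a tenth down reaches E, and 16 semitones makes it Ebb4.

A2 Eb2 Abb3 Ebb2 Ebb4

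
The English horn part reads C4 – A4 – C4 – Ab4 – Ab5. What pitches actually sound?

F3 D4 F3 Db4 Db5

Written C4 on the English horn sounds as F3, a perfect fifth lower; apply that shift to every note.
C4 → F3
A4 → D4
C4 → F3
Ab4 → Db4
Ab5 → Db5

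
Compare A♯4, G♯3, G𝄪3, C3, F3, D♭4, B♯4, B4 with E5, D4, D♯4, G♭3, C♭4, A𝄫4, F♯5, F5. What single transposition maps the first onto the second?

up a diminished fifth

Take the first pair: A#4 → E5. A to E spans 5 letter names, so the interval is some kind of fifth.
A#4 to E5 is 6 semitones, which makes it a diminished fifth; the second version is higher, so the direction is up.
Checking another pair — B4 → F5 — gives the same interval.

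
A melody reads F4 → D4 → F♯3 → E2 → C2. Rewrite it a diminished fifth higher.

F4 up a diminished fifth is Cb5.
A diminished fifth up from D4 gives Ab4.
F#3: a fifth up reaches C, and 6 semitones makes it C4.
A diminished fifth up from E2 gives Bb2.
C2 up a diminished fifth is Gb2.

Cb5 Ab4 C4 Bb2 Gb2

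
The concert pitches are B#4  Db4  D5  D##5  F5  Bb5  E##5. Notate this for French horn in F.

F##5 Ab4 A5 A##5 C6 F6 B##5

Written C4 sounds as F3 on the French horn in F, so concert pitches are written a perfect fifth up.
B#4 → F##5
Db4 → Ab4
D5 → A5
D##5 → A##5
F5 → C6
Bb5 → F6
E##5 → B##5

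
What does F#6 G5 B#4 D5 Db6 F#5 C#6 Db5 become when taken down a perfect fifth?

F#6 down a perfect fifth is B5.
A perfect fifth down from G5 gives C5.
B#4 down a perfect fifth is E#4.
D5: a fifth down reaches G, and 7 semitones makes it G4.
A perfect fifth down from Db6 gives Gb5.
F#5 down a perfect fifth is B4.
C#6 down a perfect fifth is F#5.
Db5: a fifth down reaches G, and 7 semitones makes it Gb4.

B5 C5 E#4 G4 Gb5 B4 F#5 Gb4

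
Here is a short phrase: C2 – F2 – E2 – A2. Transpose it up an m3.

Eb2 Ab2 G2 C3

C2 → Eb2
F2 → Ab2
E2 → G2
A2 → C3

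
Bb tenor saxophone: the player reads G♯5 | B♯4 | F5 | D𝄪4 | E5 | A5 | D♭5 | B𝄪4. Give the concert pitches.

F#4 A#3 Eb4 C##3 D4 G4 Cb4 A##3

Written C4 on the Bb tenor saxophone sounds as Bb2, a major ninth lower; apply that shift to every note.
G#5 -> F#4
B#4 -> A#3
F5 -> Eb4
D##4 -> C##3
E5 -> D4
A5 -> G4
Db5 -> Cb4
B##4 -> A##3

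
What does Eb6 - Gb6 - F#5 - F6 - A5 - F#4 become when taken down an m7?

F5 Ab5 G#4 G5 B4 G#3

Eb6 down a minor seventh is F5.
A minor seventh down from Gb6 gives Ab5.
A minor seventh down from F#5 gives G#4.
A minor seventh down from F6 gives G5.
A minor seventh down from A5 gives B4.
A minor seventh down from F#4 gives G#3.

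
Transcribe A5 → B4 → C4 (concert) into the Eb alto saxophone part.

The Eb alto saxophone sounds a major sixth below written, so the written part must be a major sixth above concert — transpose each note up.
A5 becomes F#6
B4 becomes G#5
C4 becomes A4

F#6 G#5 A4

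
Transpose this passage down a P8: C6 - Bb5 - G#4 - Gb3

C5 Bb4 G#3 Gb2

A perfect octave down from C6 gives C5.
A perfect octave down from Bb5 gives Bb4.
G#4 down a perfect octave is G#3.
A perfect octave down from Gb3 gives Gb2.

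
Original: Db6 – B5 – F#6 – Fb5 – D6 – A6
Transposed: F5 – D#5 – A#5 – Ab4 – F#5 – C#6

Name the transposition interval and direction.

Take the first pair: Db6 → F5. D to F spans 6 letter names, so the interval is some kind of sixth.
F5 to Db6 is 8 semitones, which makes it a minor sixth; the second version is lower, so the direction is down.
Checking another pair — A6 → C#6 — gives the same interval.

down a minor sixth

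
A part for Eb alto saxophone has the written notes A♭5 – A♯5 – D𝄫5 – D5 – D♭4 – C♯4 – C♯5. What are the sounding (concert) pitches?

The Eb alto saxophone sounds a major sixth below written, so transpose each written note down a major sixth.
Ab5 gives Cb5
A#5 gives C#5
Dbb5 gives Fbb4
D5 gives F4
Db4 gives Fb3
C#4 gives E3
C#5 gives E4

Cb5 C#5 Fbb4 F4 Fb3 E3 E4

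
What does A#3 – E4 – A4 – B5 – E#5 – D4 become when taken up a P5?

A#3 to E#4
E4 to B4
A4 to E5
B5 to F#6
E#5 to B#5
D4 to A4

E#4 B4 E5 F#6 B#5 A4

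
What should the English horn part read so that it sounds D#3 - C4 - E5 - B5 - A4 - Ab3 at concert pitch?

A#3 G4 B5 F#6 E5 Eb4

Written C4 sounds as F3 on the English horn, so concert pitches are written a perfect fifth up.
D#3 to A#3
C4 to G4
E5 to B5
B5 to F#6
A4 to E5
Ab3 to Eb4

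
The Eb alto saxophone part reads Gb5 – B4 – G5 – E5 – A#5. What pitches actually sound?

Written C4 on the Eb alto saxophone sounds as Eb3, a major sixth lower; apply that shift to every note.
Gb5 becomes Bbb4
B4 becomes D4
G5 becomes Bb4
E5 becomes G4
A#5 becomes C#5

Bbb4 D4 Bb4 G4 C#5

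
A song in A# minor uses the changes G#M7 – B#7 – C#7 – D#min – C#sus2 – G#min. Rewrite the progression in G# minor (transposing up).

A# minor up to G# minor is a minor seventh; each chord root moves by that interval while the quality stays the same.
G#M7: root G# up a minor seventh → F#, giving F#M7.
B#7: root B# up a minor seventh → A#, giving A#7.
C#7: root C# up a minor seventh → B, giving B7.
D#min: root D# up a minor seventh → C#, giving C#min.
C#sus2: root C# up a minor seventh → B, giving Bsus2.
G#min: root G# up a minor seventh → F#, giving F#min.

F#M7 A#7 B7 C#min Bsus2 F#min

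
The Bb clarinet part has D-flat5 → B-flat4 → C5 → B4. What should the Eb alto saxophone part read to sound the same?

Ab5 F5 G5 F#5

First find concert pitch: the Bb clarinet sounds a major second below written, so D-flat5 B-flat4 C5 B4 sounds Cb5 Ab4 Bb4 A4.
Then write for Eb alto saxophone: it sounds a major sixth below written, so the part must be a major sixth above concert.
Cb5 → Ab5
Ab4 → F5
Bb4 → G5
A4 → F#5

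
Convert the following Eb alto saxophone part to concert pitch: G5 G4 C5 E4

Bb4 Bb3 Eb4 G3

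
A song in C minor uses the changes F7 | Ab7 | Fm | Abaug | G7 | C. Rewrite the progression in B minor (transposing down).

C minor down to B minor is a minor second; each chord root moves by that interval while the quality stays the same.
F7: root F down a minor second → E, giving E7.
Ab7: root Ab down a minor second → G, giving G7.
Fm: root F down a minor second → E, giving Em.
Abaug: root Ab down a minor second → G, giving Gaug.
G7: root G down a minor second → F#, giving F#7.
C: root C down a minor second → B, giving B.

E7 G7 Em Gaug F#7 B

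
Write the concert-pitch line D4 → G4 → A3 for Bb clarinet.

E4 A4 B3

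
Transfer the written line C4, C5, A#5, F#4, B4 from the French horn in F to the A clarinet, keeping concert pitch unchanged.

First find concert pitch: the French horn in F sounds a perfect fifth below written, so C4 C5 A#5 F#4 B4 sounds F3 F4 D#5 B3 E4.
Then write for A clarinet: it sounds a minor third below written, so the part must be a minor third above concert.
F3 → Ab3
F4 → Ab4
D#5 → F#5
B3 → D4
E4 → G4

Ab3 Ab4 F#5 D4 G4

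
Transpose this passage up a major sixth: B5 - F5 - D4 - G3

G#6 D6 B4 E4

B5 up a major sixth is G#6.
F5 up a major sixth is D6.
D4: a sixth up reaches B, and 9 semitones makes it B4.
A major sixth up from G3 gives E4.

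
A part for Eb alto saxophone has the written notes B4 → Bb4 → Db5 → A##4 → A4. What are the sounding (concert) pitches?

Written C4 on the Eb alto saxophone sounds as Eb3, a major sixth lower; apply that shift to every note.
B4 to D4
Bb4 to Db4
Db5 to Fb4
A##4 to C##4
A4 to C4

D4 Db4 Fb4 C##4 C4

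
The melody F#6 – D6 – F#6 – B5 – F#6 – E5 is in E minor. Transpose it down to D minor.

E6 C6 E6 A5 E6 D5

From E down to D is a major second; apply that to each pitch.
F#6 becomes E6
D6 becomes C6
F#6 becomes E6
B5 becomes A5
F#6 becomes E6
E5 becomes D5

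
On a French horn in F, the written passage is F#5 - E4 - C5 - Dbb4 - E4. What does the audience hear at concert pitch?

Written C4 on the French horn in F sounds as F3, a perfect fifth lower; apply that shift to every note.
F#5 to B4
E4 to A3
C5 to F4
Dbb4 to Gbb3
E4 to A3

B4 A3 F4 Gbb3 A3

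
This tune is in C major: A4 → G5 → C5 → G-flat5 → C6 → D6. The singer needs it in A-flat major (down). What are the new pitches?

F4 Eb5 Ab4 Ebb5 Ab5 Bb5

From C down to A-flat is a major third; apply that to each pitch.
A4 to F4
G5 to Eb5
C5 to Ab4
Gb5 to Ebb5
C6 to Ab5
D6 to Bb5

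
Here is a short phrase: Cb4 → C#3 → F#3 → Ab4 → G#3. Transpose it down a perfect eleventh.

Gb2 G#1 C#2 Eb3 D#2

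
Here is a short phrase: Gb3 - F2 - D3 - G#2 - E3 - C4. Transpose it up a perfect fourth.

Cb4 Bb2 G3 C#3 A3 F4

Gb3: a fourth up reaches C, and 5 semitones makes it Cb4.
F2: a fourth up reaches B, and 5 semitones makes it Bb2.
D3: a fourth up reaches G, and 5 semitones makes it G3.
G#2: a fourth up reaches C, and 5 semitones makes it C#3.
A perfect fourth up from E3 gives A3.
C4: a fourth up reaches F, and 5 semitones makes it F4.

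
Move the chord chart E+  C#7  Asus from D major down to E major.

F#+ D#7 Bsus

D major down to E major is a minor seventh; each chord root moves by that interval while the quality stays the same.
E+: root E down a minor seventh → F#, giving F#+.
C#7: root C# down a minor seventh → D#, giving D#7.
Asus: root A down a minor seventh → B, giving Bsus.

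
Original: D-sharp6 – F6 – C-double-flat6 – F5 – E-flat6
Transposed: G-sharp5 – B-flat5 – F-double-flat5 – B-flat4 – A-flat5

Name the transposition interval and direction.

Take the first pair: D#6 → G#5. D to G spans 5 letter names, so the interval is some kind of fifth.
G#5 to D#6 is 7 semitones, which makes it a perfect fifth; the second version is lower, so the direction is down.
Checking another pair — Eb6 → Ab5 — gives the same interval.

down a perfect fifth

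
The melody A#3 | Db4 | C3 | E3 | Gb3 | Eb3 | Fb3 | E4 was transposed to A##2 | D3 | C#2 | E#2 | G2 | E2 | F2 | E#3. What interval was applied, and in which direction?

Take the first pair: A#3 → A##2. A to A spans 8 letter names, so the interval is some kind of octave.
A##2 to A#3 is 11 semitones, which makes it a diminished octave; the second version is lower, so the direction is down.
Checking another pair — E4 → E#3 — gives the same interval.

down a diminished octave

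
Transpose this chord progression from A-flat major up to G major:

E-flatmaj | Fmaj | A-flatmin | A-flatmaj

Dmaj Emaj Gmin Gmaj

A-flat major up to G major is a major seventh; each chord root moves by that interval while the quality stays the same.
E-flatmaj: root E-flat up a major seventh → D, giving Dmaj.
Fmaj: root F up a major seventh → E, giving Emaj.
A-flatmin: root A-flat up a major seventh → G, giving Gmin.
A-flatmaj: root A-flat up a major seventh → G, giving Gmaj.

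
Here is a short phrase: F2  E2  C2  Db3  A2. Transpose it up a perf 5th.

C3 B2 G2 Ab3 E3

F2 → C3
E2 → B2
C2 → G2
Db3 → Ab3
A2 → E3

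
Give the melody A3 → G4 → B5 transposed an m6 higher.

A3 to F4
G4 to Eb5
B5 to G6

F4 Eb5 G6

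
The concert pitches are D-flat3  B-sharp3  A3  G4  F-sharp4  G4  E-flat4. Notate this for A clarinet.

Fb3 D#4 C4 Bb4 A4 Bb4 Gb4

The A clarinet sounds a minor third below written, so the written part must be a minor third above concert — transpose each note up.
Db3 -> Fb3
B#3 -> D#4
A3 -> C4
G4 -> Bb4
F#4 -> A4
G4 -> Bb4
Eb4 -> Gb4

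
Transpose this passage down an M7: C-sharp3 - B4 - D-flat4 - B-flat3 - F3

A major seventh down from C#3 gives D2.
A major seventh down from B4 gives C4.
A major seventh down from Db4 gives Ebb3.
Bb3 down a major seventh is Cb3.
F3: a seventh down reaches G, and 11 semitones makes it Gb2.

D2 C4 Ebb3 Cb3 Gb2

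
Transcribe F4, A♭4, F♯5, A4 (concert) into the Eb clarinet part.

The Eb clarinet sounds a minor third above written, so the written part must be a minor third below concert — transpose each note down.
F4 gives D4
Ab4 gives F4
F#5 gives D#5
A4 gives F#4

D4 F4 D#5 F#4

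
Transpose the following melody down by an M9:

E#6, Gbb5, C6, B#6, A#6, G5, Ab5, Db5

D#5 Fbb4 Bb4 A#5 G#5 F4 Gb4 Cb4

E#6: a ninth down reaches D, and 14 semitones makes it D#5.
A major ninth down from Gbb5 gives Fbb4.
C6 down a major ninth is Bb4.
A major ninth down from B#6 gives A#5.
A#6 down a major ninth is G#5.
A major ninth down from G5 gives F4.
A major ninth down from Ab5 gives Gb4.
Db5: a ninth down reaches C, and 14 semitones makes it Cb4.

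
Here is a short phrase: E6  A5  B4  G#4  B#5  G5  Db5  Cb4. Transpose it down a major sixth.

G5 C5 D4 B3 D#5 Bb4 Fb4 Ebb3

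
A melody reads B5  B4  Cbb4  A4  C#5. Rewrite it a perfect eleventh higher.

E7 E6 Fbb5 D6 F#6

B5 -> E7
B4 -> E6
Cbb4 -> Fbb5
A4 -> D6
C#5 -> F#6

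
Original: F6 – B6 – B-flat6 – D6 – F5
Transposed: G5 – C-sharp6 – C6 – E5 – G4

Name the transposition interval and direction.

down a minor seventh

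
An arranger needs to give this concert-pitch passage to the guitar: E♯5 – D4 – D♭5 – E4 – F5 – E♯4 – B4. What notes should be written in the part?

E#6 D5 Db6 E5 F6 E#5 B5

The guitar sounds a perfect octave below written, so the written part must be a perfect octave above concert — transpose each note up.
E#5 → E#6
D4 → D5
Db5 → Db6
E4 → E5
F5 → F6
E#4 → E#5
B4 → B5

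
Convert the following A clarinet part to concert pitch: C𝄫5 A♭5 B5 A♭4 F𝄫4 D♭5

Abb4 F5 G#5 F4 Dbb4 Bb4

The A clarinet sounds a minor third below written, so transpose each written note down a minor third.
Cbb5 → Abb4
Ab5 → F5
B5 → G#5
Ab4 → F4
Fbb4 → Dbb4
Db5 → Bb4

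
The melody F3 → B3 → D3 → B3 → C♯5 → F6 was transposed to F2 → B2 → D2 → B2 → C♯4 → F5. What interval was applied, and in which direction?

From F3 to F2 is 8 letter names — an octave of some quality.
F2 to F3 is 12 semitones, which makes it a perfect octave; the second version is lower, so the direction is down.
Checking another pair — F6 → F5 — gives the same interval.

down a perfect octave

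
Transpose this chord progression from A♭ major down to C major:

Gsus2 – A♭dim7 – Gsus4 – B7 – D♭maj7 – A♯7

Bsus2 Cdim7 Bsus4 D#7 Fmaj7 C##7

A♭ major down to C major is a minor sixth; each chord root moves by that interval while the quality stays the same.
Gsus2: root G down a minor sixth → B, giving Bsus2.
A♭dim7: root A♭ down a minor sixth → C, giving Cdim7.
Gsus4: root G down a minor sixth → B, giving Bsus4.
B7: root B down a minor sixth → D#, giving D#7.
D♭maj7: root D♭ down a minor sixth → F, giving Fmaj7.
A♯7: root A♯ down a minor sixth → C##, giving C##7.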